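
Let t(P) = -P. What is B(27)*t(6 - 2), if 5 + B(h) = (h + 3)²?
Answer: -3580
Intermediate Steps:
B(h) = -5 + (3 + h)² (B(h) = -5 + (h + 3)² = -5 + (3 + h)²)
B(27)*t(6 - 2) = (-5 + (3 + 27)²)*(-(6 - 2)) = (-5 + 30²)*(-1*4) = (-5 + 900)*(-4) = 895*(-4) = -3580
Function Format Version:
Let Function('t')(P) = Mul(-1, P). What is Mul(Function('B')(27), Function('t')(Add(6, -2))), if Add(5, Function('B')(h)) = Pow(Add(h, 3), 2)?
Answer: -3580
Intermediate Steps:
Function('B')(h) = Add(-5, Pow(Add(3, h), 2)) (Function('B')(h) = Add(-5, Pow(Add(h, 3), 2)) = Add(-5, Pow(Add(3, h), 2)))
Mul(Function('B')(27), Function('t')(Add(6, -2))) = Mul(Add(-5, Pow(Add(3, 27), 2)), Mul(-1, Add(6, -2))) = Mul(Add(-5, Pow(30, 2)), Mul(-1, 4)) = Mul(Add(-5, 900), -4) = Mul(895, -4) = -3580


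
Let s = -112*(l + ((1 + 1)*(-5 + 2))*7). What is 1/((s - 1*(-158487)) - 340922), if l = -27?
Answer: -1/174707 ≈ -5.7239e-6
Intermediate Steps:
s = 7728 (s = -112*(-27 + ((1 + 1)*(-5 + 2))*7) = -112*(-27 + (2*(-3))*7) = -112*(-27 - 6*7) = -112*(-27 - 42) = -112*(-69) = 7728)
1/((s - 1*(-158487)) - 340922) = 1/((7728 - 1*(-158487)) - 340922) = 1/((7728 + 158487) - 340922) = 1/(166215 - 340922) = 1/(-174707) = -1/174707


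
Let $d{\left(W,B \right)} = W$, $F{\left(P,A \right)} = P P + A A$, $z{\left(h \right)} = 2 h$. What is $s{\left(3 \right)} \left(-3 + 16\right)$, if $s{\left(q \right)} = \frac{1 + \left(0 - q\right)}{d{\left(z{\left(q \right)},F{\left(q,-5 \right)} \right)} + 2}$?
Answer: $- \frac{13}{4} \approx -3.25$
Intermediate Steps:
$F{\left(P,A \right)} = A^{2} + P^{2}$ ($F{\left(P,A \right)} = P^{2} + A^{2} = A^{2} + P^{2}$)
$s{\left(q \right)} = \frac{1 - q}{2 + 2 q}$ ($s{\left(q \right)} = \frac{1 + \left(0 - q\right)}{2 q + 2} = \frac{1 - q}{2 + 2 q}$)
$s{\left(3 \right)} \left(-3 + 16\right) = \frac{1 - 3}{2 \left(1 + 3\right)} \left(-3 + 16\right) = \frac{1 - 3}{2 \cdot 4} \cdot 13 = \frac{1}{2} \cdot \frac{1}{4} \left(-2\right) 13 = \left(- \frac{1}{4}\right) 13 = - \frac{13}{4}$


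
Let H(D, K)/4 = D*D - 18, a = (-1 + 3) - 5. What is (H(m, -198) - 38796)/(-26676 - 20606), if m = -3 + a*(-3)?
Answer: 19362/23641 ≈ 0.81900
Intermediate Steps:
a = -3 (a = 2 - 5 = -3)
m = 6 (m = -3 - 3*(-3) = -3 + 9 = 6)
H(D, K) = -72 + 4*D**2 (H(D, K) = 4*(D*D - 18) = 4*(D**2 - 18) = 4*(-18 + D**2) = -72 + 4*D**2)
(H(m, -198) - 38796)/(-26676 - 20606) = ((-72 + 4*6**2) - 38796)/(-26676 - 20606) = ((-72 + 4*36) - 38796)/(-47282) = ((-72 + 144) - 38796)*(-1/47282) = (72 - 38796)*(-1/47282) = -38724*(-1/47282) = 19362/23641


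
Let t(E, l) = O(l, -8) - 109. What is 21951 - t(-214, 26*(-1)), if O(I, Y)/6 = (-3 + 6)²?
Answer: 22006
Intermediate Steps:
O(I, Y) = 54 (O(I, Y) = 6*(-3 + 6)² = 6*3² = 6*9 = 54)
t(E, l) = -55 (t(E, l) = 54 - 109 = -55)
21951 - t(-214, 26*(-1)) = 21951 - 1*(-55) = 21951 + 55 = 22006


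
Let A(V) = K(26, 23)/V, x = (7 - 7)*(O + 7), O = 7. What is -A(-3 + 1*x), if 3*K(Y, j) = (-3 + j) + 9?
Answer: 29/9 ≈ 3.2222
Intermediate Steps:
K(Y, j) = 2 + j/3 (K(Y, j) = ((-3 + j) + 9)/3 = (6 + j)/3 = 2 + j/3)
x = 0 (x = (7 - 7)*(7 + 7) = 0*14 = 0)
A(V) = 29/(3*V) (A(V) = (2 + (1/3)*23)/V = (2 + 23/3)/V = 29/(3*V))
-A(-3 + 1*x) = -29/(3*(-3 + 1*0)) = -29/(3*(-3 + 0)) = -29/(3*(-3)) = -29*(-1)/(3*3) = -1*(-29/9) = 29/9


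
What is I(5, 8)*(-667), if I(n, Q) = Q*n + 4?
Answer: -29348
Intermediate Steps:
I(n, Q) = 4 + Q*n
I(5, 8)*(-667) = (4 + 8*5)*(-667) = (4 + 40)*(-667) = 44*(-667) = -29348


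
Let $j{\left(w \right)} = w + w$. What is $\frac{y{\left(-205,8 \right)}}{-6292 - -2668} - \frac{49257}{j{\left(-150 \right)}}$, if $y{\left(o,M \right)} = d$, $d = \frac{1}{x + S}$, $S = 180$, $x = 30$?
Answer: $\frac{624775783}{3805200} \approx 164.19$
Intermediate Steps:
$j{\left(w \right)} = 2 w$
$d = \frac{1}{210}$ ($d = \frac{1}{30 + 180} = \frac{1}{210} \approx 0.0047619$)
$y{\left(o,M \right)} = \frac{1}{210}$
$\frac{y{\left(-205,8 \right)}}{-6292 - -2668} - \frac{49257}{j{\left(-150 \right)}} = \frac{1}{210 \left(-6292 - -2668\right)} - \frac{49257}{2 \left(-150\right)} = \frac{1}{210 \left(-6292 + 2668\right)} - \frac{49257}{-300} = \frac{1}{210 \left(-3624\right)} - - \frac{16419}{100} = \frac{1}{210} \left(- \frac{1}{3624}\right) + \frac{16419}{100} = - \frac{1}{761040} + \frac{16419}{100} = \frac{624775783}{3805200}$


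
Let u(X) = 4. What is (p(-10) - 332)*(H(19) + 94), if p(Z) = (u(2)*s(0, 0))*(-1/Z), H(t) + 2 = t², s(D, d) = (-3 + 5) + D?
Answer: -750168/5 ≈ -1.5003e+5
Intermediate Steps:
s(D, d) = 2 + D
H(t) = -2 + t²
p(Z) = -8/Z (p(Z) = (4*(2 + 0))*(-1/Z) = (4*2)*(-1/Z) = 8*(-1/Z) = -8/Z)
(p(-10) - 332)*(H(19) + 94) = (-8/(-10) - 332)*((-2 + 19²) + 94) = (-8*(-⅒) - 332)*((-2 + 361) + 94) = (⅘ - 332)*(359 + 94) = -1656/5*453 = -750168/5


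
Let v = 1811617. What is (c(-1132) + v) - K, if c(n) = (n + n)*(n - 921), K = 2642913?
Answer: 3816696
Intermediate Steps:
c(n) = 2*n*(-921 + n) (c(n) = (2*n)*(-921 + n) = 2*n*(-921 + n))
(c(-1132) + v) - K = (2*(-1132)*(-921 - 1132) + 1811617) - 1*2642913 = (2*(-1132)*(-2053) + 1811617) - 2642913 = (4647992 + 1811617) - 2642913 = 6459609 - 2642913 = 3816696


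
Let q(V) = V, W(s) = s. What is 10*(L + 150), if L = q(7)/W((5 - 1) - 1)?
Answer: 4570/3 ≈ 1523.3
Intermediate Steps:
L = 7/3 (L = 7/((5 - 1) - 1) = 7/(4 - 1) = 7/3 ≈ 2.3333)
10*(L + 150) = 10*(7/3 + 150) = 10*(457/3) = 4570/3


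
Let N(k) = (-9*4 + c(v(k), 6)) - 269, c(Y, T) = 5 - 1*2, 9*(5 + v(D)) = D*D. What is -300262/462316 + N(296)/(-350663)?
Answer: -52575577137/81058557754 ≈ -0.64861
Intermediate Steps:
v(D) = -5 + D²/9 (v(D) = -5 + (D*D)/9 = -5 + D²/9)
c(Y, T) = 3 (c(Y, T) = 5 - 2 = 3)
N(k) = -302 (N(k) = (-9*4 + 3) - 269 = (-36 + 3) - 269 = -33 - 269 = -302)
-300262/462316 + N(296)/(-350663) = -300262/462316 - 302/(-350663) = -300262*1/462316 - 302*(-1/350663) = -150131/231158 + 302/350663 = -52575577137/81058557754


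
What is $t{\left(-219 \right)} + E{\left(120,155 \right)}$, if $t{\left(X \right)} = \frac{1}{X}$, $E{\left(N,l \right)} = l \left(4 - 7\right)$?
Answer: $- \frac{101836}{219} \approx -465.0$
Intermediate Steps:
$E{\left(N,l \right)} = - 3 l$ ($E{\left(N,l \right)} = l \left(-3\right) = - 3 l$)
$t{\left(-219 \right)} + E{\left(120,155 \right)} = \frac{1}{-219} - 465 = - \frac{1}{219} - 465 = - \frac{101836}{219}$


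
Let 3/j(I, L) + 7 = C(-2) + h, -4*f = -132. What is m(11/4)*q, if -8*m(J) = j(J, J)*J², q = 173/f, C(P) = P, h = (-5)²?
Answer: -1903/2048 ≈ -0.92920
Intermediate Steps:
f = 33 (f = -¼*(-132) = 33)
h = 25
j(I, L) = 3/16 (j(I, L) = 3/(-7 + (-2 + 25)) = 3/(-7 + 23) = 3/16)
q = 173/33 ≈ 5.2424
m(J) = -3*J²/128
m(11/4)*q = -3*(11/4)²/128*(173/33) = -3/128*121/16*(173/33) = -363/2048*173/33 = -1903/2048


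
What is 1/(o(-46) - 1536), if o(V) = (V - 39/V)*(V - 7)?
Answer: 46/39425 ≈ 0.0011668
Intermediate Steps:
o(V) = (-7 + V)*(V - 39/V) (o(V) = (V - 39/V)*(-7 + V) = (-7 + V)*(V - 39/V))
1/(o(-46) - 1536) = 1/((-39 + (-46)**2 - 7*(-46) + 273/(-46)) - 1536) = 1/((-39 + 2116 + 322 + 273*(-1/46)) - 1536) = 1/((-39 + 2116 + 322 - 273/46) - 1536) = 1/(110081/46 - 1536) = 1/(39425/46) = 46/39425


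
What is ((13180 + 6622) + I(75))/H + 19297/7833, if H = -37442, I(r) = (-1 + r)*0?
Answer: 283704604/146641593 ≈ 1.9347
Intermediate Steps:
I(r) = 0
((13180 + 6622) + I(75))/H + 19297/7833 = ((13180 + 6622) + 0)/(-37442) + 19297/7833 = (19802 + 0)*(-1/37442) + 19297*(1/7833) = 19802*(-1/37442) + 19297/7833 = -9901/18721 + 19297/7833 = 283704604/146641593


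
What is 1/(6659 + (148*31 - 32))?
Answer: 1/11215 ≈ 8.9166e-5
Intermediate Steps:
1/(6659 + (148*31 - 32)) = 1/(6659 + (4588 - 32)) = 1/(6659 + 4556) = 1/11215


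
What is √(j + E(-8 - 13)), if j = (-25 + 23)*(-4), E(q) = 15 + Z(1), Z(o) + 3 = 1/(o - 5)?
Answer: √79/2 ≈ 4.4441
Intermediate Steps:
Z(o) = -3 + 1/(-5 + o) (Z(o) = -3 + 1/(o - 5) = -3 + 1/(-5 + o))
E(q) = 47/4 (E(q) = 15 + (16 - 3*1)/(-5 + 1) = 15 + (16 - 3)/(-4) = 15 - ¼*13 = 15 - 13/4 = 47/4)
j = 8 (j = -2*(-4) = 8)
√(j + E(-8 - 13)) = √(8 + 47/4) = √(79/4) = √79/2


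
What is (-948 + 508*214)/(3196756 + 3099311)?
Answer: 107764/6296067 ≈ 0.017116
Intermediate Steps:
(-948 + 508*214)/(3196756 + 3099311) = (-948 + 108712)/6296067 = 107764*(1/6296067) = 107764/6296067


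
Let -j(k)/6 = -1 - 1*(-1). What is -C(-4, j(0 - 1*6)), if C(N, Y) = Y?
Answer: 0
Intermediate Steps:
j(k) = 0 (j(k) = -6*(-1 - 1*(-1)) = -6*(-1 + 1) = -6*0 = 0)
-C(-4, j(0 - 1*6)) = -1*0 = 0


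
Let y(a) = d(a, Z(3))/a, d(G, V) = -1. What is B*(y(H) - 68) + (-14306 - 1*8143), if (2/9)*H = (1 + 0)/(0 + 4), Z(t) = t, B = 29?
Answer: -220021/9 ≈ -24447.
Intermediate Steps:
H = 9/8 (H = 9*((1 + 0)/(0 + 4))/2 = 9*(1/4)/2 = 9*(1*(¼))/2 = (9/2)*(¼) = 9/8 ≈ 1.1250)
y(a) = -1/a
B*(y(H) - 68) + (-14306 - 1*8143) = 29*(-1/9/8 - 68) + (-14306 - 1*8143) = 29*(-1*8/9 - 68) + (-14306 - 8143) = 29*(-8/9 - 68) - 22449 = 29*(-620/9) - 22449 = -17980/9 - 22449 = -220021/9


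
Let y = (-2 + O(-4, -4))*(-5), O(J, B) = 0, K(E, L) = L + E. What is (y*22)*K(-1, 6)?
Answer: 1100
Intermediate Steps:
K(E, L) = E + L
y = 10 (y = (-2 + 0)*(-5) = -2*(-5) = 10)
(y*22)*K(-1, 6) = (10*22)*(-1 + 6) = 220*5 = 1100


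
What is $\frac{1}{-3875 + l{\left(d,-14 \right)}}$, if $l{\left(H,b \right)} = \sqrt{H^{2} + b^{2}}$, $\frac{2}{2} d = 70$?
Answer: $- \frac{3875}{15010529} - \frac{14 \sqrt{26}}{15010529} \approx -0.00026291$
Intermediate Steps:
$d = 70$
$\frac{1}{-3875 + l{\left(d,-14 \right)}} = \frac{1}{-3875 + \sqrt{70^{2} + \left(-14\right)^{2}}} = \frac{1}{-3875 + \sqrt{4900 + 196}} = \frac{1}{-3875 + \sqrt{5096}} = \frac{1}{-3875 + 14 \sqrt{26}}$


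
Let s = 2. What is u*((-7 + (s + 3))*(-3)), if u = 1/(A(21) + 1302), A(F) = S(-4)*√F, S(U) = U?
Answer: 93/20177 + 2*√21/141239 ≈ 0.0046741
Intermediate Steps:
A(F) = -4*√F
u = 1/(1302 - 4*√21) (u = 1/(-4*√21 + 1302) = 1/(1302 - 4*√21) ≈ 0.00077902)
u*((-7 + (s + 3))*(-3)) = (31/40354 + √21/423717)*((-7 + (2 + 3))*(-3)) = (31/40354 + √21/423717)*((-7 + 5)*(-3)) = (31/40354 + √21/423717)*(-2*(-3)) = (31/40354 + √21/423717)*6 = 93/20177 + 2*√21/141239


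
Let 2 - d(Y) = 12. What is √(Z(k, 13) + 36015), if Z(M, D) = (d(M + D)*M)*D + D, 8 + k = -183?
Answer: 21*√138 ≈ 246.69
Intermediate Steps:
d(Y) = -10 (d(Y) = 2 - 1*12 = 2 - 12 = -10)
k = -191 (k = -8 - 183 = -191)
Z(M, D) = D - 10*D*M (Z(M, D) = (-10*M)*D + D = -10*D*M + D = D - 10*D*M)
√(Z(k, 13) + 36015) = √(13*(1 - 10*(-191)) + 36015) = √(13*(1 + 1910) + 36015) = √(13*1911 + 36015) = √(24843 + 36015) = √60858 = 21*√138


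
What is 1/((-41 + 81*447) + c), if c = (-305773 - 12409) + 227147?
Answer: -1/54869 ≈ -1.8225e-5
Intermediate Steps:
c = -91035 (c = -318182 + 227147 = -91035)
1/((-41 + 81*447) + c) = 1/((-41 + 81*447) - 91035) = 1/((-41 + 36207) - 91035) = 1/(36166 - 91035) = 1/(-54869) = -1/54869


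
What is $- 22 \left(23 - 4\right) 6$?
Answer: $-2508$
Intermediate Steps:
$- 22 \left(23 - 4\right) 6 = \left(-22\right) 19 \cdot 6 = \left(-418\right) 6 = -2508$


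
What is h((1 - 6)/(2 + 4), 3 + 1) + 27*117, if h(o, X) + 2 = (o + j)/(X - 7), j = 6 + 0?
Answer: 56795/18 ≈ 3155.3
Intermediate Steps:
j = 6
h(o, X) = -2 + (6 + o)/(-7 + X) (h(o, X) = -2 + (o + 6)/(X - 7) = -2 + (6 + o)/(-7 + X))
h((1 - 6)/(2 + 4), 3 + 1) + 27*117 = (20 + (1 - 6)/(2 + 4) - 2*(3 + 1))/(-7 + (3 + 1)) + 27*117 = (20 - 5/6 - 2*4)/(-7 + 4) + 3159 = (20 - 5*1/6 - 8)/(-3) + 3159 = -(20 - 5/6 - 8)/3 + 3159 = -1/3*67/6 + 3159 = -67/18 + 3159 = 56795/18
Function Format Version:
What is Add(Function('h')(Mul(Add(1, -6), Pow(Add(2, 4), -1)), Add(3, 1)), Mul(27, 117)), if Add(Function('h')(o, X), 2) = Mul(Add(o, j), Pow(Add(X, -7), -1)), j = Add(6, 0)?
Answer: Rational(56795, 18) ≈ 3155.3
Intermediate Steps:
j = 6
Function('h')(o, X) = Add(-2, Mul(Pow(Add(-7, X), -1), Add(6, o))) (Function('h')(o, X) = Add(-2, Mul(Add(o, 6), Pow(Add(X, -7), -1))) = Add(-2, Mul(Add(6, o), Pow(Add(-7, X), -1))) = Add(-2, Mul(Pow(Add(-7, X), -1), Add(6, o))))
Add(Function('h')(Mul(Add(1, -6), Pow(Add(2, 4), -1)), Add(3, 1)), Mul(27, 117)) = Add(Mul(Pow(Add(-7, Add(3, 1)), -1), Add(20, Mul(Add(1, -6), Pow(Add(2, 4), -1)), Mul(-2, Add(3, 1)))), Mul(27, 117)) = Add(Mul(Pow(Add(-7, 4), -1), Add(20, Mul(-5, Pow(6, -1)), Mul(-2, 4))), 3159) = Add(Mul(Pow(-3, -1), Add(20, Mul(-5, Rational(1, 6)), -8)), 3159) = Add(Mul(Rational(-1, 3), Add(20, Rational(-5, 6), -8)), 3159) = Add(Mul(Rational(-1, 3), Rational(67, 6)), 3159) = Add(Rational(-67, 18), 3159) = Rational(56795, 18)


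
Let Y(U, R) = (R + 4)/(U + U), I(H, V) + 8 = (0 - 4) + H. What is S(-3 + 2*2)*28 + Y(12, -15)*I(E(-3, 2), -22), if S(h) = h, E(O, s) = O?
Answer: 279/8 ≈ 34.875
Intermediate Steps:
I(H, V) = -12 + H (I(H, V) = -8 + ((0 - 4) + H) = -8 + (-4 + H) = -12 + H)
Y(U, R) = (4 + R)/(2*U) (Y(U, R) = (4 + R)/((2*U)) = (4 + R)*(1/(2*U)) = (4 + R)/(2*U))
S(-3 + 2*2)*28 + Y(12, -15)*I(E(-3, 2), -22) = (-3 + 2*2)*28 + ((½)*(4 - 15)/12)*(-12 - 3) = (-3 + 4)*28 + ((½)*(1/12)*(-11))*(-15) = 1*28 - 11/24*(-15) = 28 + 55/8 = 279/8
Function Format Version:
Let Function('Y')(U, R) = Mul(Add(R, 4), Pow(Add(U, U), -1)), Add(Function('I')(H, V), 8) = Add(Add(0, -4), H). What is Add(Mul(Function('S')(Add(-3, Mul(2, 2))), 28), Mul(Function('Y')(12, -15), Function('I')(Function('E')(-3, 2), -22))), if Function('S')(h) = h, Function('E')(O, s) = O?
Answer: Rational(279, 8) ≈ 34.875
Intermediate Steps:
Function('I')(H, V) = Add(-12, H) (Function('I')(H, V) = Add(-8, Add(Add(0, -4), H)) = Add(-8, Add(-4, H)) = Add(-12, H))
Function('Y')(U, R) = Mul(Rational(1, 2), Pow(U, -1), Add(4, R)) (Function('Y')(U, R) = Mul(Add(4, R), Pow(Mul(2, U), -1)) = Mul(Add(4, R), Mul(Rational(1, 2), Pow(U, -1))) = Mul(Rational(1, 2), Pow(U, -1), Add(4, R)))
Add(Mul(Function('S')(Add(-3, Mul(2, 2))), 28), Mul(Function('Y')(12, -15), Function('I')(Function('E')(-3, 2), -22))) = Add(Mul(Add(-3, Mul(2, 2)), 28), Mul(Mul(Rational(1, 2), Pow(12, -1), Add(4, -15)), Add(-12, -3))) = Add(Mul(Add(-3, 4), 28), Mul(Mul(Rational(1, 2), Rational(1, 12), -11), -15)) = Add(Mul(1, 28), Mul(Rational(-11, 24), -15)) = Add(28, Rational(55, 8)) = Rational(279, 8)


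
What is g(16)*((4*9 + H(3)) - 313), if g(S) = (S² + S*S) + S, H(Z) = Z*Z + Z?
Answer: -139920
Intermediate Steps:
H(Z) = Z + Z² (H(Z) = Z² + Z = Z + Z²)
g(S) = S + 2*S² (g(S) = (S² + S²) + S = 2*S² + S = S + 2*S²)
g(16)*((4*9 + H(3)) - 313) = (16*(1 + 2*16))*((4*9 + 3*(1 + 3)) - 313) = (16*(1 + 32))*((36 + 3*4) - 313) = (16*33)*((36 + 12) - 313) = 528*(48 - 313) = 528*(-265) = -139920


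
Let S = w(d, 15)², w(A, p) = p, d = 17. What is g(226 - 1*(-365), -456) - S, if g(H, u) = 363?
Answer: 138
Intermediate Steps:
S = 225 (S = 15² = 225)
g(226 - 1*(-365), -456) - S = 363 - 1*225 = 363 - 225 = 138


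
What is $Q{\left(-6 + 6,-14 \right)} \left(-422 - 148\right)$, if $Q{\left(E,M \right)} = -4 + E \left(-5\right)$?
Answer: $2280$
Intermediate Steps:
$Q{\left(E,M \right)} = -4 - 5 E$
$Q{\left(-6 + 6,-14 \right)} \left(-422 - 148\right) = \left(-4 - 5 \left(-6 + 6\right)\right) \left(-422 - 148\right) = \left(-4 - 0\right) \left(-570\right) = \left(-4 + 0\right) \left(-570\right) = \left(-4\right) \left(-570\right) = 2280$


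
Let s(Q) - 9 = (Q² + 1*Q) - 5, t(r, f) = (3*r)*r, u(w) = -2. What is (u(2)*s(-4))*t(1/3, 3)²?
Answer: -32/9 ≈ -3.5556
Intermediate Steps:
t(r, f) = 3*r²
s(Q) = 4 + Q + Q² (s(Q) = 9 + ((Q² + 1*Q) - 5) = 9 + ((Q² + Q) - 5) = 9 + ((Q + Q²) - 5) = 9 + (-5 + Q + Q²) = 4 + Q + Q²)
(u(2)*s(-4))*t(1/3, 3)² = (-2*(4 - 4 + (-4)²))*(3*(1/3)²)² = (-2*(4 - 4 + 16))*(3*(⅓)²)² = (-2*16)*(3*(⅑))² = -32*(⅓)² = -32*⅑ = -32/9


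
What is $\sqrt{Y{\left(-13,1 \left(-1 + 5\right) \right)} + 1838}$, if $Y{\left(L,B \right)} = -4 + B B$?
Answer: $5 \sqrt{74} \approx 43.012$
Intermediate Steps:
$Y{\left(L,B \right)} = -4 + B^{2}$
$\sqrt{Y{\left(-13,1 \left(-1 + 5\right) \right)} + 1838} = \sqrt{\left(-4 + \left(1 \left(-1 + 5\right)\right)^{2}\right) + 1838} = \sqrt{\left(-4 + \left(1 \cdot 4\right)^{2}\right) + 1838} = \sqrt{\left(-4 + 4^{2}\right) + 1838} = \sqrt{\left(-4 + 16\right) + 1838} = \sqrt{12 + 1838} = \sqrt{1850} = 5 \sqrt{74}$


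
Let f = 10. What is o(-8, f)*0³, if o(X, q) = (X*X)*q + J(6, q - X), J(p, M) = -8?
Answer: 0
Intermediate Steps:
o(X, q) = -8 + q*X² (o(X, q) = (X*X)*q - 8 = X²*q - 8 = q*X² - 8 = -8 + q*X²)
o(-8, f)*0³ = (-8 + 10*(-8)²)*0³ = (-8 + 10*64)*0 = (-8 + 640)*0 = 632*0 = 0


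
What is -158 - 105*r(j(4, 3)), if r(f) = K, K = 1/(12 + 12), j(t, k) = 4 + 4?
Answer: -1299/8 ≈ -162.38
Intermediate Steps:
j(t, k) = 8
K = 1/24 ≈ 0.041667
r(f) = 1/24
-158 - 105*r(j(4, 3)) = -158 - 105*1/24 = -158 - 35/8 = -1299/8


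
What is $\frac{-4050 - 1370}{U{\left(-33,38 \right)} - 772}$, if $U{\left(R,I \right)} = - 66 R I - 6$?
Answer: $- \frac{2710}{40993} \approx -0.066109$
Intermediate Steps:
$U{\left(R,I \right)} = -6 - 66 I R$ ($U{\left(R,I \right)} = - 66 I R - 6 = -6 - 66 I R$)
$\frac{-4050 - 1370}{U{\left(-33,38 \right)} - 772} = \frac{-4050 - 1370}{\left(-6 - 2508 \left(-33\right)\right) - 772} = - \frac{5420}{\left(-6 + 82764\right) - 772} = - \frac{5420}{82758 - 772} = - \frac{5420}{81986} = \left(-5420\right) \frac{1}{81986} = - \frac{2710}{40993}$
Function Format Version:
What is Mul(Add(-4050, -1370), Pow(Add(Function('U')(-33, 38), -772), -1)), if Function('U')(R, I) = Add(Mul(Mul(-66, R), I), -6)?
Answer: Rational(-2710, 40993) ≈ -0.066109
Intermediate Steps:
Function('U')(R, I) = Add(-6, Mul(-66, I, R)) (Function('U')(R, I) = Add(Mul(-66, I, R), -6) = Add(-6, Mul(-66, I, R)))
Mul(Add(-4050, -1370), Pow(Add(Function('U')(-33, 38), -772), -1)) = Mul(Add(-4050, -1370), Pow(Add(Add(-6, Mul(-66, 38, -33)), -772), -1)) = Mul(-5420, Pow(Add(Add(-6, 82764), -772), -1)) = Mul(-5420, Pow(Add(82758, -772), -1)) = Mul(-5420, Pow(81986, -1)) = Mul(-5420, Rational(1, 81986)) = Rational(-2710, 40993)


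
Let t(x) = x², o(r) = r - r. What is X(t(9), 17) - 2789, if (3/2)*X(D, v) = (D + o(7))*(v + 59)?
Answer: 1315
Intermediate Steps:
o(r) = 0
X(D, v) = 2*D*(59 + v)/3 (X(D, v) = 2*((D + 0)*(v + 59))/3 = 2*(D*(59 + v))/3 = 2*D*(59 + v)/3)
X(t(9), 17) - 2789 = (⅔)*9²*(59 + 17) - 2789 = (⅔)*81*76 - 2789 = 4104 - 2789 = 1315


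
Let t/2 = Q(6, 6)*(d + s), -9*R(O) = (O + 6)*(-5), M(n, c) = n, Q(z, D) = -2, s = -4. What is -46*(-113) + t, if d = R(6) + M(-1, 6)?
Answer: 15574/3 ≈ 5191.3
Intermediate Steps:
R(O) = 10/3 + 5*O/9 (R(O) = -(O + 6)*(-5)/9 = -(6 + O)*(-5)/9 = -(-30 - 5*O)/9 = 10/3 + 5*O/9)
d = 17/3 (d = (10/3 + (5/9)*6) - 1 = (10/3 + 10/3) - 1 = 20/3 - 1 = 17/3 ≈ 5.6667)
t = -20/3 (t = 2*(-2*(17/3 - 4)) = 2*(-2*5/3) = 2*(-10/3) = -20/3 ≈ -6.6667)
-46*(-113) + t = -46*(-113) - 20/3 = 5198 - 20/3 = 15574/3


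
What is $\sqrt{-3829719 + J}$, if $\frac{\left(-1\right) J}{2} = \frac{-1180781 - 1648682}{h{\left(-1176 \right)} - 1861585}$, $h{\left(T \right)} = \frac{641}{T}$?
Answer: $\frac{3 i \sqrt{2039413943724359109483455}}{2189224601} \approx 1957.0 i$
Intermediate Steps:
$J = - \frac{6654896976}{2189224601}$ ($J = - 2 \frac{-1180781 - 1648682}{\frac{641}{-1176} - 1861585} = - 2 \left(- \frac{2829463}{641 \left(- \frac{1}{1176}\right) - 1861585}\right) = - 2 \left(- \frac{2829463}{- \frac{641}{1176} - 1861585}\right) = - 2 \left(- \frac{2829463}{- \frac{2189224601}{1176}}\right) = - 2 \left(\left(-2829463\right) \left(- \frac{1176}{2189224601}\right)\right) = \left(-2\right) \frac{3327448488}{2189224601} = - \frac{6654896976}{2189224601} \approx -3.0398$)
$\sqrt{-3829719 + J} = \sqrt{-3829719 - \frac{6654896976}{2189224601}} = \sqrt{- \frac{8384121704614095}{2189224601}} = \frac{3 i \sqrt{2039413943724359109483455}}{2189224601}$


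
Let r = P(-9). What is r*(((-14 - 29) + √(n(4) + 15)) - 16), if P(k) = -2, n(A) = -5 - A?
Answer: 118 - 2*√6 ≈ 113.10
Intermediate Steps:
r = -2
r*(((-14 - 29) + √(n(4) + 15)) - 16) = -2*(((-14 - 29) + √((-5 - 1*4) + 15)) - 16) = -2*((-43 + √((-5 - 4) + 15)) - 16) = -2*((-43 + √(-9 + 15)) - 16) = -2*((-43 + √6) - 16) = -2*(-59 + √6) = 118 - 2*√6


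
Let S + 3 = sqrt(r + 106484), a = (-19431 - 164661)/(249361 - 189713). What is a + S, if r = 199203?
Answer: -90759/14912 + sqrt(305687) ≈ 546.80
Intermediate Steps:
a = -46023/14912 (a = -184092/59648 = -184092*1/59648 = -46023/14912 ≈ -3.0863)
S = -3 + sqrt(305687) (S = -3 + sqrt(199203 + 106484) = -3 + sqrt(305687) ≈ 549.89)
a + S = -46023/14912 + (-3 + sqrt(305687)) = -90759/14912 + sqrt(305687)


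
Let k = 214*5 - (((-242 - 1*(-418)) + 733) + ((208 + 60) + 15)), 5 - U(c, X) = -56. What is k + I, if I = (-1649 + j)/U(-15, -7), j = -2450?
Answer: -11541/61 ≈ -189.20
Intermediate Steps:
U(c, X) = 61 (U(c, X) = 5 - 1*(-56) = 5 + 56 = 61)
k = -122 (k = 1070 - (((-242 + 418) + 733) + (268 + 15)) = 1070 - ((176 + 733) + 283) = 1070 - (909 + 283) = 1070 - 1*1192 = 1070 - 1192 = -122)
I = -4099/61 (I = (-1649 - 2450)/61 = -4099*1/61 = -4099/61 ≈ -67.197)
k + I = -122 - 4099/61 = -11541/61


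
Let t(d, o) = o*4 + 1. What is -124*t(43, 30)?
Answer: -15004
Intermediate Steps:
t(d, o) = 1 + 4*o (t(d, o) = 4*o + 1 = 1 + 4*o)
-124*t(43, 30) = -124*(1 + 4*30) = -124*(1 + 120) = -124*121 = -15004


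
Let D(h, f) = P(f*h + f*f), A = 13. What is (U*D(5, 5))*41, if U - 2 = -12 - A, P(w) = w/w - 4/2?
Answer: 943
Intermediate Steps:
P(w) = -1 (P(w) = 1 - 4*1/2 = 1 - 2 = -1)
U = -23 (U = 2 + (-12 - 1*13) = 2 + (-12 - 13) = 2 - 25 = -23)
D(h, f) = -1
(U*D(5, 5))*41 = -23*(-1)*41 = 23*41 = 943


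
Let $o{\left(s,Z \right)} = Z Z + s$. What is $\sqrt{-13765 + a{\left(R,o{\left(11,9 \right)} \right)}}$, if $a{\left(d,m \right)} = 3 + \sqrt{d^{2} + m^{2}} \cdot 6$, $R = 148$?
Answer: $\sqrt{-13762 + 24 \sqrt{1898}} \approx 112.77 i$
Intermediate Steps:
$o{\left(s,Z \right)} = s + Z^{2}$ ($o{\left(s,Z \right)} = Z^{2} + s = s + Z^{2}$)
$a{\left(d,m \right)} = 3 + 6 \sqrt{d^{2} + m^{2}}$
$\sqrt{-13765 + a{\left(R,o{\left(11,9 \right)} \right)}} = \sqrt{-13765 + \left(3 + 6 \sqrt{148^{2} + \left(11 + 9^{2}\right)^{2}}\right)} = \sqrt{-13765 + \left(3 + 6 \sqrt{21904 + \left(11 + 81\right)^{2}}\right)} = \sqrt{-13765 + \left(3 + 6 \sqrt{21904 + 92^{2}}\right)} = \sqrt{-13765 + \left(3 + 6 \sqrt{21904 + 8464}\right)} = \sqrt{-13765 + \left(3 + 6 \sqrt{30368}\right)} = \sqrt{-13765 + \left(3 + 6 \cdot 4 \sqrt{1898}\right)} = \sqrt{-13765 + \left(3 + 24 \sqrt{1898}\right)} = \sqrt{-13762 + 24 \sqrt{1898}}$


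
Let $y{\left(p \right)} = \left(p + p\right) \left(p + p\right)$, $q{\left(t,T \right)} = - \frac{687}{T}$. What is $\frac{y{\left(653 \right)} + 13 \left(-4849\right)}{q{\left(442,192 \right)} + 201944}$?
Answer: $\frac{105126336}{12924187} \approx 8.1341$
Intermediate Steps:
$y{\left(p \right)} = 4 p^{2}$ ($y{\left(p \right)} = 2 p 2 p = 4 p^{2}$)
$\frac{y{\left(653 \right)} + 13 \left(-4849\right)}{q{\left(442,192 \right)} + 201944} = \frac{4 \cdot 653^{2} + 13 \left(-4849\right)}{- \frac{687}{192} + 201944} = \frac{4 \cdot 426409 - 63037}{\left(-687\right) \frac{1}{192} + 201944} = \frac{1705636 - 63037}{- \frac{229}{64} + 201944} = \frac{1642599}{\frac{12924187}{64}} = 1642599 \cdot \frac{64}{12924187} = \frac{105126336}{12924187}$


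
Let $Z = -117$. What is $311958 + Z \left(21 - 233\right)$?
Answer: $336762$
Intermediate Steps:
$311958 + Z \left(21 - 233\right) = 311958 - 117 \left(21 - 233\right) = 311958 - -24804 = 311958 + 24804 = 336762$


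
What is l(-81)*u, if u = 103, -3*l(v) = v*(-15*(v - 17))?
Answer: 4088070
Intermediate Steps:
l(v) = -v*(255 - 15*v)/3 (l(v) = -v*(-15*(v - 17))/3 = -v*(-15*(-17 + v))/3 = -v*(255 - 15*v)/3)
l(-81)*u = (5*(-81)*(-17 - 81))*103 = (5*(-81)*(-98))*103 = 39690*103 = 4088070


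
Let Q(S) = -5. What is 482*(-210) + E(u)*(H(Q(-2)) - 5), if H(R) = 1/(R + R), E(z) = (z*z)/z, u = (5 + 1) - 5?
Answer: -1012251/10 ≈ -1.0123e+5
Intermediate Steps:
u = 1 (u = 6 - 5 = 1)
E(z) = z (E(z) = z**2/z = z)
H(R) = 1/(2*R)
482*(-210) + E(u)*(H(Q(-2)) - 5) = 482*(-210) + 1*((1/2)/(-5) - 5) = -101220 + 1*((1/2)*(-1/5) - 5) = -101220 + 1*(-1/10 - 5) = -101220 + 1*(-51/10) = -101220 - 51/10 = -1012251/10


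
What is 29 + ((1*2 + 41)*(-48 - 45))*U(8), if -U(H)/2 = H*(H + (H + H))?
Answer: 1535645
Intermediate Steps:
U(H) = -6*H² (U(H) = -2*H*(H + (H + H)) = -2*H*(H + 2*H) = -2*H*3*H = -6*H²)
29 + ((1*2 + 41)*(-48 - 45))*U(8) = 29 + ((1*2 + 41)*(-48 - 45))*(-6*8²) = 29 + ((2 + 41)*(-93))*(-6*64) = 29 + (43*(-93))*(-384) = 29 - 3999*(-384) = 29 + 1535616 = 1535645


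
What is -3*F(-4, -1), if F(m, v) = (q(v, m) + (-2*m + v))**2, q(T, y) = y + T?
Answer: -12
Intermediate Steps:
q(T, y) = T + y
F(m, v) = (-m + 2*v)**2 (F(m, v) = ((v + m) + (-2*m + v))**2 = ((m + v) + (v - 2*m))**2 = (-m + 2*v)**2)
-3*F(-4, -1) = -3*(-1*(-4) + 2*(-1))**2 = -3*(4 - 2)**2 = -3*2**2 = -3*4 = -12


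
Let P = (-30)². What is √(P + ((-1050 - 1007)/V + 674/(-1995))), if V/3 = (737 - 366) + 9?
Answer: √571759419/798 ≈ 29.964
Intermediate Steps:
V = 1140 (V = 3*((737 - 366) + 9) = 3*(371 + 9) = 3*380 = 1140)
P = 900
√(P + ((-1050 - 1007)/V + 674/(-1995))) = √(900 + ((-1050 - 1007)/1140 + 674/(-1995))) = √(900 + (-2057*1/1140 + 674*(-1/1995))) = √(900 + (-2057/1140 - 674/1995)) = √(900 - 3419/1596) = √(1432981/1596) = √571759419/798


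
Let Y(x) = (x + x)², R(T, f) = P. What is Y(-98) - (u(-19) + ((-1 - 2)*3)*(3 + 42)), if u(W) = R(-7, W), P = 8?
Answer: 38813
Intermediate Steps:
R(T, f) = 8
u(W) = 8
Y(x) = 4*x² (Y(x) = (2*x)² = 4*x²)
Y(-98) - (u(-19) + ((-1 - 2)*3)*(3 + 42)) = 4*(-98)² - (8 + ((-1 - 2)*3)*(3 + 42)) = 4*9604 - (8 - 3*3*45) = 38416 - (8 - 9*45) = 38416 - (8 - 405) = 38416 - 1*(-397) = 38416 + 397 = 38813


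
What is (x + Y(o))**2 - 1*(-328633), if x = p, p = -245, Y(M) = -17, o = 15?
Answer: 397277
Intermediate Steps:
x = -245
(x + Y(o))**2 - 1*(-328633) = (-245 - 17)**2 - 1*(-328633) = (-262)**2 + 328633 = 68644 + 328633 = 397277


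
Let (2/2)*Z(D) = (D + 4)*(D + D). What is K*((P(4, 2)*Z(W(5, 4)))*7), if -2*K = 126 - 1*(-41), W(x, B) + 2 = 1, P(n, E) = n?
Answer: 14028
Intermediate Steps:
W(x, B) = -1 (W(x, B) = -2 + 1 = -1)
Z(D) = 2*D*(4 + D) (Z(D) = (D + 4)*(D + D) = (4 + D)*(2*D) = 2*D*(4 + D))
K = -167/2 (K = -(126 - 1*(-41))/2 = -(126 + 41)/2 = -½*167 = -167/2 ≈ -83.500)
K*((P(4, 2)*Z(W(5, 4)))*7) = -167*4*(2*(-1)*(4 - 1))*7/2 = -167*4*(2*(-1)*3)*7/2 = -167*4*(-6)*7/2 = -(-2004)*7 = -167/2*(-168) = 14028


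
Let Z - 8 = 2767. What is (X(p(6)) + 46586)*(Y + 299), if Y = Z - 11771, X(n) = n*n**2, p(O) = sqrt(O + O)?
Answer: -405158442 - 208728*sqrt(3) ≈ -4.0552e+8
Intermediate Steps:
Z = 2775 (Z = 8 + 2767 = 2775)
p(O) = sqrt(2)*sqrt(O) (p(O) = sqrt(2*O) = sqrt(2)*sqrt(O))
X(n) = n**3
Y = -8996 (Y = 2775 - 11771 = -8996)
(X(p(6)) + 46586)*(Y + 299) = ((sqrt(2)*sqrt(6))**3 + 46586)*(-8996 + 299) = ((2*sqrt(3))**3 + 46586)*(-8697) = (24*sqrt(3) + 46586)*(-8697) = (46586 + 24*sqrt(3))*(-8697) = -405158442 - 208728*sqrt(3)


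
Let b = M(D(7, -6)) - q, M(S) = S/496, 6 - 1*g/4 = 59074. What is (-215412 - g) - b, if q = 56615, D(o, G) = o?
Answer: 38427593/496 ≈ 77475.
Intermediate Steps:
g = -236272 (g = 24 - 4*59074 = 24 - 236296 = -236272)
M(S) = S/496 (M(S) = S*(1/496) = S/496)
b = -28081033/496 (b = (1/496)*7 - 1*56615 = 7/496 - 56615 = -28081033/496 ≈ -56615.)
(-215412 - g) - b = (-215412 - 1*(-236272)) - 1*(-28081033/496) = (-215412 + 236272) + 28081033/496 = 20860 + 28081033/496 = 38427593/496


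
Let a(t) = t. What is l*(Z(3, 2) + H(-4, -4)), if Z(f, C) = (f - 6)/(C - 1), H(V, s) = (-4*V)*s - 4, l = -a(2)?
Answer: 142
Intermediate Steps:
l = -2 (l = -1*2 = -2)
H(V, s) = -4 - 4*V*s (H(V, s) = -4*V*s - 4 = -4 - 4*V*s)
Z(f, C) = (-6 + f)/(-1 + C)
l*(Z(3, 2) + H(-4, -4)) = -2*((-6 + 3)/(-1 + 2) + (-4 - 4*(-4)*(-4))) = -2*(-3/1 + (-4 - 64)) = -2*(1*(-3) - 68) = -2*(-3 - 68) = -2*(-71) = 142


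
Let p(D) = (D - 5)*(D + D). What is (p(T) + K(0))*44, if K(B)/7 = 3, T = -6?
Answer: 6732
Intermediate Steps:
p(D) = 2*D*(-5 + D) (p(D) = (-5 + D)*(2*D) = 2*D*(-5 + D))
K(B) = 21 (K(B) = 7*3 = 21)
(p(T) + K(0))*44 = (2*(-6)*(-5 - 6) + 21)*44 = (2*(-6)*(-11) + 21)*44 = (132 + 21)*44 = 153*44 = 6732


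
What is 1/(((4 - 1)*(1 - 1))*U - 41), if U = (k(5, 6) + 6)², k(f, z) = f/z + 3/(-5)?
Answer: -1/41 ≈ -0.024390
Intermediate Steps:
k(f, z) = -⅗ + f/z (k(f, z) = f/z + 3*(-⅕) = f/z - ⅗ = -⅗ + f/z)
U = 34969/900 (U = ((-⅗ + 5/6) + 6)² = ((-⅗ + 5*(⅙)) + 6)² = ((-⅗ + ⅚) + 6)² = (7/30 + 6)² = (187/30)² = 34969/900 ≈ 38.854)
1/(((4 - 1)*(1 - 1))*U - 41) = 1/(((4 - 1)*(1 - 1))*(34969/900) - 41) = 1/((3*0)*(34969/900) - 41) = 1/(0*(34969/900) - 41) = 1/(0 - 41) = 1/(-41) = -1/41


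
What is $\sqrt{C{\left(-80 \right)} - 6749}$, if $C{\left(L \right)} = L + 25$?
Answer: $18 i \sqrt{21} \approx 82.486 i$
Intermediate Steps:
$C{\left(L \right)} = 25 + L$
$\sqrt{C{\left(-80 \right)} - 6749} = \sqrt{\left(25 - 80\right) - 6749} = \sqrt{-55 - 6749} = \sqrt{-6804} = 18 i \sqrt{21}$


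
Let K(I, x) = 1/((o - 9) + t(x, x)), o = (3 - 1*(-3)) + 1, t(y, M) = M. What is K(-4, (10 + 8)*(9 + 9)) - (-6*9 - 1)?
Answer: 17711/322 ≈ 55.003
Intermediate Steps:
o = 7 (o = (3 + 3) + 1 = 6 + 1 = 7)
K(I, x) = 1/(-2 + x) (K(I, x) = 1/((7 - 9) + x) = 1/(-2 + x))
K(-4, (10 + 8)*(9 + 9)) - (-6*9 - 1) = 1/(-2 + (10 + 8)*(9 + 9)) - (-6*9 - 1) = 1/(-2 + 18*18) - (-54 - 1) = 1/(-2 + 324) - 1*(-55) = 1/322 + 55 = 17711/322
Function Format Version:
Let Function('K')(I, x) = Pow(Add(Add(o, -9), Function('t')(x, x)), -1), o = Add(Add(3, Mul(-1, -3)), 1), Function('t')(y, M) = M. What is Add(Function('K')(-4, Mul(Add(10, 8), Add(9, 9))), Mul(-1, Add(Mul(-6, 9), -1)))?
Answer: Rational(17711, 322) ≈ 55.003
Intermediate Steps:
o = 7 (o = Add(Add(3, 3), 1) = Add(6, 1) = 7)
Function('K')(I, x) = Pow(Add(-2, x), -1) (Function('K')(I, x) = Pow(Add(Add(7, -9), x), -1) = Pow(Add(-2, x), -1))
Add(Function('K')(-4, Mul(Add(10, 8), Add(9, 9))), Mul(-1, Add(Mul(-6, 9), -1))) = Add(Pow(Add(-2, Mul(Add(10, 8), Add(9, 9))), -1), Mul(-1, Add(Mul(-6, 9), -1))) = Add(Pow(Add(-2, Mul(18, 18)), -1), Mul(-1, Add(-54, -1))) = Add(Pow(Add(-2, 324), -1), Mul(-1, -55)) = Add(Pow(322, -1), 55) = Add(Rational(1, 322), 55) = Rational(17711, 322)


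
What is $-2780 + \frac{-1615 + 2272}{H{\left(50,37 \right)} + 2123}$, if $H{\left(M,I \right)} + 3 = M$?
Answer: $- \frac{6031943}{2170} \approx -2779.7$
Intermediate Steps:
$H{\left(M,I \right)} = -3 + M$
$-2780 + \frac{-1615 + 2272}{H{\left(50,37 \right)} + 2123} = -2780 + \frac{-1615 + 2272}{\left(-3 + 50\right) + 2123} = -2780 + \frac{657}{47 + 2123} = -2780 + \frac{657}{2170} = - \frac{6031943}{2170}$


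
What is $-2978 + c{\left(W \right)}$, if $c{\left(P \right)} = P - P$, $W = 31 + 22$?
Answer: $-2978$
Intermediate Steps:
$W = 53$
$c{\left(P \right)} = 0$
$-2978 + c{\left(W \right)} = -2978 + 0 = -2978$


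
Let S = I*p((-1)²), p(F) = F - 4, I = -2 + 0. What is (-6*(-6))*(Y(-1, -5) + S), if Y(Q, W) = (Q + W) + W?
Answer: -180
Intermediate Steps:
I = -2
p(F) = -4 + F
Y(Q, W) = Q + 2*W
S = 6 (S = -2*(-4 + (-1)²) = -2*(-4 + 1) = -2*(-3) = 6)
(-6*(-6))*(Y(-1, -5) + S) = (-6*(-6))*((-1 + 2*(-5)) + 6) = 36*((-1 - 10) + 6) = 36*(-11 + 6) = 36*(-5) = -180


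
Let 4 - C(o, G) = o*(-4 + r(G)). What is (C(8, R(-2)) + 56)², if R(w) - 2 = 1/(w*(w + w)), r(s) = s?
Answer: 5625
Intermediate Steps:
R(w) = 2 + 1/(2*w²) (R(w) = 2 + 1/(w*(w + w)) = 2 + 1/(w*(2*w)) = 2 + 1/(2*w²))
C(o, G) = 4 - o*(-4 + G)
(C(8, R(-2)) + 56)² = ((4 + 4*8 - 1*(2 + (½)/(-2)²)*8) + 56)² = ((4 + 32 - 1*(2 + (½)*(¼))*8) + 56)² = ((4 + 32 - 1*(2 + ⅛)*8) + 56)² = ((4 + 32 - 1*17/8*8) + 56)² = ((4 + 32 - 17) + 56)² = (19 + 56)² = 75² = 5625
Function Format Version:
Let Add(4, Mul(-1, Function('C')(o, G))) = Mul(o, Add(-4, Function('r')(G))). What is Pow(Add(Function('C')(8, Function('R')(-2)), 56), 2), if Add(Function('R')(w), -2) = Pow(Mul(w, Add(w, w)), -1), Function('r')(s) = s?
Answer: 5625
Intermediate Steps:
Function('R')(w) = Add(2, Mul(Rational(1, 2), Pow(w, -2))) (Function('R')(w) = Add(2, Pow(Mul(w, Add(w, w)), -1)) = Add(2, Pow(Mul(w, Mul(2, w)), -1)) = Add(2, Pow(Mul(2, Pow(w, 2)), -1)) = Add(2, Mul(Rational(1, 2), Pow(w, -2))))
Function('C')(o, G) = Add(4, Mul(-1, o, Add(-4, G))) (Function('C')(o, G) = Add(4, Mul(-1, Mul(o, Add(-4, G)))) = Add(4, Mul(-1, o, Add(-4, G))))
Pow(Add(Function('C')(8, Function('R')(-2)), 56), 2) = Pow(Add(Add(4, Mul(4, 8), Mul(-1, Add(2, Mul(Rational(1, 2), Pow(-2, -2))), 8)), 56), 2) = Pow(Add(Add(4, 32, Mul(-1, Add(2, Mul(Rational(1, 2), Rational(1, 4))), 8)), 56), 2) = Pow(Add(Add(4, 32, Mul(-1, Add(2, Rational(1, 8)), 8)), 56), 2) = Pow(Add(Add(4, 32, Mul(-1, Rational(17, 8), 8)), 56), 2) = Pow(Add(Add(4, 32, -17), 56), 2) = Pow(Add(19, 56), 2) = Pow(75, 2) = 5625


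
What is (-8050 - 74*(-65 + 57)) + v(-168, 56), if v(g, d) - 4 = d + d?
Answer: -7342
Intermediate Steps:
v(g, d) = 4 + 2*d (v(g, d) = 4 + (d + d) = 4 + 2*d)
(-8050 - 74*(-65 + 57)) + v(-168, 56) = (-8050 - 74*(-65 + 57)) + (4 + 2*56) = (-8050 - 74*(-8)) + (4 + 112) = (-8050 + 592) + 116 = -7458 + 116 = -7342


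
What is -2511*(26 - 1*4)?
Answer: -55242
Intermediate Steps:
-2511*(26 - 1*4) = -2511*(26 - 4) = -2511*22 = -55242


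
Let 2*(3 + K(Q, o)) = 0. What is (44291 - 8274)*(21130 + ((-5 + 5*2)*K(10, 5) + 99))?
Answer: 764064638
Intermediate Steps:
K(Q, o) = -3 (K(Q, o) = -3 + (½)*0 = -3 + 0 = -3)
(44291 - 8274)*(21130 + ((-5 + 5*2)*K(10, 5) + 99)) = (44291 - 8274)*(21130 + ((-5 + 5*2)*(-3) + 99)) = 36017*(21130 + ((-5 + 10)*(-3) + 99)) = 36017*(21130 + (5*(-3) + 99)) = 36017*(21130 + (-15 + 99)) = 36017*(21130 + 84) = 36017*21214 = 764064638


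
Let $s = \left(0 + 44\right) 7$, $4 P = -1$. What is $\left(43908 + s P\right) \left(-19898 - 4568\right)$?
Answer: $-1072369246$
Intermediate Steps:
$P = - \frac{1}{4}$ ($P = \frac{1}{4} \left(-1\right) = - \frac{1}{4} \approx -0.25$)
$s = 308$ ($s = 44 \cdot 7 = 308$)
$\left(43908 + s P\right) \left(-19898 - 4568\right) = \left(43908 + 308 \left(- \frac{1}{4}\right)\right) \left(-19898 - 4568\right) = \left(43908 - 77\right) \left(-24466\right) = 43831 \left(-24466\right) = -1072369246$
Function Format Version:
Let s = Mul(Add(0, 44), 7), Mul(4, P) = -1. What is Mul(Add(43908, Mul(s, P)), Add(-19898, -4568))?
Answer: -1072369246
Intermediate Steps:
P = Rational(-1, 4) (P = Mul(Rational(1, 4), -1) = Rational(-1, 4) ≈ -0.25000)
s = 308 (s = Mul(44, 7) = 308)
Mul(Add(43908, Mul(s, P)), Add(-19898, -4568)) = Mul(Add(43908, Mul(308, Rational(-1, 4))), Add(-19898, -4568)) = Mul(Add(43908, -77), -24466) = Mul(43831, -24466) = -1072369246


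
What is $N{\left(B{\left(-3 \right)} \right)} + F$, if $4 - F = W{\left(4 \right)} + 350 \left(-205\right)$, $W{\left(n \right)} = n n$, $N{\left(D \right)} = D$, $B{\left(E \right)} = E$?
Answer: $71735$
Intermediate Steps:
$W{\left(n \right)} = n^{2}$
$F = 71738$ ($F = 4 - \left(4^{2} + 350 \left(-205\right)\right) = 4 - \left(16 - 71750\right) = 4 - -71734 = 4 + 71734 = 71738$)
$N{\left(B{\left(-3 \right)} \right)} + F = -3 + 71738 = 71735$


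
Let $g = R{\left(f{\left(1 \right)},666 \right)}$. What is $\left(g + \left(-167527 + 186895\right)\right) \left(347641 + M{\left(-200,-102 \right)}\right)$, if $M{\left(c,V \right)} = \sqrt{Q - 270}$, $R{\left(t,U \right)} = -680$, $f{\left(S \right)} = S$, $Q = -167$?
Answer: $6496715008 + 18688 i \sqrt{437} \approx 6.4967 \cdot 10^{9} + 3.9066 \cdot 10^{5} i$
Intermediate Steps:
$g = -680$
$M{\left(c,V \right)} = i \sqrt{437}$ ($M{\left(c,V \right)} = \sqrt{-167 - 270} = \sqrt{-437} = i \sqrt{437}$)
$\left(g + \left(-167527 + 186895\right)\right) \left(347641 + M{\left(-200,-102 \right)}\right) = \left(-680 + \left(-167527 + 186895\right)\right) \left(347641 + i \sqrt{437}\right) = \left(-680 + 19368\right) \left(347641 + i \sqrt{437}\right) = 18688 \left(347641 + i \sqrt{437}\right) = 6496715008 + 18688 i \sqrt{437}$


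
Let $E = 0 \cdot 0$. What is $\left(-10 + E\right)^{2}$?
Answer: $100$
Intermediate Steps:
$E = 0$
$\left(-10 + E\right)^{2} = \left(-10 + 0\right)^{2} = \left(-10\right)^{2} = 100$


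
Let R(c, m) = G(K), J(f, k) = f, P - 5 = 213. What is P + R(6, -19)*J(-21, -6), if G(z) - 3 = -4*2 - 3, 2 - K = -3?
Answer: 386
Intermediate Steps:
P = 218 (P = 5 + 213 = 218)
K = 5 (K = 2 - 1*(-3) = 2 + 3 = 5)
G(z) = -8 (G(z) = 3 + (-4*2 - 3) = 3 + (-8 - 3) = 3 - 11 = -8)
R(c, m) = -8
P + R(6, -19)*J(-21, -6) = 218 - 8*(-21) = 218 + 168 = 386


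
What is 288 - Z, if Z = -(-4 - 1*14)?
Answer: 270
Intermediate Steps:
Z = 18 (Z = -(-4 - 14) = -1*(-18) = 18)
288 - Z = 288 - 1*18 = 288 - 18 = 270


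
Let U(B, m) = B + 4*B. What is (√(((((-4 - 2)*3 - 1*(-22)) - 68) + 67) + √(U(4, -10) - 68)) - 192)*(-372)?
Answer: 71424 - 372*√(3 + 4*I*√3) ≈ 70570.0 - 561.08*I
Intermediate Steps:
U(B, m) = 5*B
(√(((((-4 - 2)*3 - 1*(-22)) - 68) + 67) + √(U(4, -10) - 68)) - 192)*(-372) = (√(((((-4 - 2)*3 - 1*(-22)) - 68) + 67) + √(5*4 - 68)) - 192)*(-372) = (√((((-6*3 + 22) - 68) + 67) + √(20 - 68)) - 192)*(-372) = (√((((-18 + 22) - 68) + 67) + √(-48)) - 192)*(-372) = (√(((4 - 68) + 67) + 4*I*√3) - 192)*(-372) = (√((-64 + 67) + 4*I*√3) - 192)*(-372) = (√(3 + 4*I*√3) - 192)*(-372) = (-192 + √(3 + 4*I*√3))*(-372) = 71424 - 372*√(3 + 4*I*√3)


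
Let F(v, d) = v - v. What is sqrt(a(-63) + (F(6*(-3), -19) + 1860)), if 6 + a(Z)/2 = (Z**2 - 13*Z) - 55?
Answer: sqrt(11314) ≈ 106.37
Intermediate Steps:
F(v, d) = 0
a(Z) = -122 - 26*Z + 2*Z**2 (a(Z) = -12 + 2*((Z**2 - 13*Z) - 55) = -12 + 2*(-55 + Z**2 - 13*Z) = -12 + (-110 - 26*Z + 2*Z**2) = -122 - 26*Z + 2*Z**2)
sqrt(a(-63) + (F(6*(-3), -19) + 1860)) = sqrt((-122 - 26*(-63) + 2*(-63)**2) + (0 + 1860)) = sqrt((-122 + 1638 + 2*3969) + 1860) = sqrt((-122 + 1638 + 7938) + 1860) = sqrt(9454 + 1860) = sqrt(11314)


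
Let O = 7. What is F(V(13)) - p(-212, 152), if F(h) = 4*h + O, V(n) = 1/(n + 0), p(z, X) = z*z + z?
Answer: -581421/13 ≈ -44725.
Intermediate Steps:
p(z, X) = z + z**2 (p(z, X) = z**2 + z = z + z**2)
V(n) = 1/n
F(h) = 7 + 4*h (F(h) = 4*h + 7 = 7 + 4*h)
F(V(13)) - p(-212, 152) = (7 + 4/13) - (-212)*(1 - 212) = (7 + 4*(1/13)) - (-212)*(-211) = (7 + 4/13) - 1*44732 = 95/13 - 44732 = -581421/13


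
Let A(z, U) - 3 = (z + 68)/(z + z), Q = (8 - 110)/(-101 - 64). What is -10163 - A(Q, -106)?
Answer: -20443/2 ≈ -10222.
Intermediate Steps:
Q = 34/55 (Q = -102/(-165) = -102*(-1/165) = 34/55 ≈ 0.61818)
A(z, U) = 3 + (68 + z)/(2*z) (A(z, U) = 3 + (z + 68)/(z + z) = 3 + (68 + z)/((2*z)) = 3 + (68 + z)*(1/(2*z)) = 3 + (68 + z)/(2*z))
-10163 - A(Q, -106) = -10163 - (7/2 + 34/(34/55)) = -10163 - (7/2 + 34*(55/34)) = -10163 - (7/2 + 55) = -10163 - 1*117/2 = -10163 - 117/2 = -20443/2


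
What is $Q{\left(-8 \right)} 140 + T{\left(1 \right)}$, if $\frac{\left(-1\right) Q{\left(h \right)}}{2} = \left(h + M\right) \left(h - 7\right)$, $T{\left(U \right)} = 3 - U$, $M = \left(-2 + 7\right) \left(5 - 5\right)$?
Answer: $-33598$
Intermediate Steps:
$M = 0$ ($M = 5 \cdot 0 = 0$)
$Q{\left(h \right)} = - 2 h \left(-7 + h\right)$ ($Q{\left(h \right)} = - 2 \left(h + 0\right) \left(h - 7\right) = - 2 h \left(-7 + h\right)$)
$Q{\left(-8 \right)} 140 + T{\left(1 \right)} = 2 \left(-8\right) \left(7 - -8\right) 140 + \left(3 - 1\right) = 2 \left(-8\right) \left(7 + 8\right) 140 + \left(3 - 1\right) = 2 \left(-8\right) 15 \cdot 140 + 2 = \left(-240\right) 140 + 2 = -33600 + 2 = -33598$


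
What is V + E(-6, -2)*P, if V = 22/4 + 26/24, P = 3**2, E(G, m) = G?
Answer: -569/12 ≈ -47.417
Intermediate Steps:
P = 9
V = 79/12 (V = 22*(1/4) + 26*(1/24) = 11/2 + 13/12 = 79/12 ≈ 6.5833)
V + E(-6, -2)*P = 79/12 - 6*9 = 79/12 - 54 = -569/12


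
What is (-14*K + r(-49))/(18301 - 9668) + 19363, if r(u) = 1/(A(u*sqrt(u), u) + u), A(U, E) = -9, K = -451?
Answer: 9695691393/500714 ≈ 19364.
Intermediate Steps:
r(u) = 1/(-9 + u)
(-14*K + r(-49))/(18301 - 9668) + 19363 = (-14*(-451) + 1/(-9 - 49))/(18301 - 9668) + 19363 = (6314 + 1/(-58))/8633 + 19363 = (6314 - 1/58)*(1/8633) + 19363 = (366211/58)*(1/8633) + 19363 = 366211/500714 + 19363 = 9695691393/500714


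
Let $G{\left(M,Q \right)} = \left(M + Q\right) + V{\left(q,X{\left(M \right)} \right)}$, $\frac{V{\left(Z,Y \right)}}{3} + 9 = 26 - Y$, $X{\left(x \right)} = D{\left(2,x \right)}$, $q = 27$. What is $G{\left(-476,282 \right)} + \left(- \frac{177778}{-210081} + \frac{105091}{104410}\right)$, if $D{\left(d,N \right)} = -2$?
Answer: $- \frac{2964394914419}{21934557210} \approx -135.15$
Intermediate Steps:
$X{\left(x \right)} = -2$
$V{\left(Z,Y \right)} = 51 - 3 Y$ ($V{\left(Z,Y \right)} = -27 + 3 \left(26 - Y\right) = -27 - \left(-78 + 3 Y\right) = 51 - 3 Y$)
$G{\left(M,Q \right)} = 57 + M + Q$ ($G{\left(M,Q \right)} = \left(M + Q\right) + \left(51 - -6\right) = \left(M + Q\right) + \left(51 + 6\right) = \left(M + Q\right) + 57 = 57 + M + Q$)
$G{\left(-476,282 \right)} + \left(- \frac{177778}{-210081} + \frac{105091}{104410}\right) = \left(57 - 476 + 282\right) + \left(- \frac{177778}{-210081} + \frac{105091}{104410}\right) = -137 + \left(\left(-177778\right) \left(- \frac{1}{210081}\right) + 105091 \cdot \frac{1}{104410}\right) = -137 + \left(\frac{177778}{210081} + \frac{105091}{104410}\right) = -137 + \frac{40639423351}{21934557210} = - \frac{2964394914419}{21934557210}$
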